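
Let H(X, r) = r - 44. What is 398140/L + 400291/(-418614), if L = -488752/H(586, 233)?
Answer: -3961962732659/25574803716 ≈ -154.92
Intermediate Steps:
H(X, r) = -44 + r
L = -488752/189 (L = -488752/(-44 + 233) = -488752/189 ≈ -2586.0)
398140/L + 400291/(-418614) = 398140/(-488752/189) + 400291/(-418614) = 398140*(-189/488752) + 400291*(-1/418614) = -18812115/122188 - 400291/418614 = -3961962732659/25574803716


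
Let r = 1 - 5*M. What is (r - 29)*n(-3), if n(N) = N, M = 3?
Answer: 129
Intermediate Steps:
r = -14 (r = 1 - 5*3 = 1 - 15 = -14)
(r - 29)*n(-3) = (-14 - 29)*(-3) = -43*(-3) = 129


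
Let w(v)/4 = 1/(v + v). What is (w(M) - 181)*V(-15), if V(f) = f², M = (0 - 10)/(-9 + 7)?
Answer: -40635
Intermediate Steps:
M = 5 (M = -10/(-2) = -10*(-½) = 5)
w(v) = 2/v (w(v) = 4/(v + v) = 4/((2*v)) = 4*(1/(2*v)) = 2/v)
(w(M) - 181)*V(-15) = (2/5 - 181)*(-15)² = (2*(⅕) - 181)*225 = (⅖ - 181)*225 = -903/5*225 = -40635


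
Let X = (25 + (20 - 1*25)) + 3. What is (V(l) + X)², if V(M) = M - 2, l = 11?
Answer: 1024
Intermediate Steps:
V(M) = -2 + M
X = 23 (X = (25 + (20 - 25)) + 3 = (25 - 5) + 3 = 20 + 3 = 23)
(V(l) + X)² = ((-2 + 11) + 23)² = (9 + 23)² = 32² = 1024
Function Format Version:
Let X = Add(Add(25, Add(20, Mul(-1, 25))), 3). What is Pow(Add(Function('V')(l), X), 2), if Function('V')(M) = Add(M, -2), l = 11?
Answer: 1024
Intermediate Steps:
Function('V')(M) = Add(-2, M)
X = 23 (X = Add(Add(25, Add(20, -25)), 3) = Add(Add(25, -5), 3) = Add(20, 3) = 23)
Pow(Add(Function('V')(l), X), 2) = Pow(Add(Add(-2, 11), 23), 2) = Pow(Add(9, 23), 2) = Pow(32, 2) = 1024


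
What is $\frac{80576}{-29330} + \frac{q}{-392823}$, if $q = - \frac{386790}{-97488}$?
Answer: $- \frac{257142654913177}{93600654545160} \approx -2.7472$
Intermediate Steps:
$q = \frac{64465}{16248}$ ($q = \left(-386790\right) \left(- \frac{1}{97488}\right) = \frac{64465}{16248} \approx 3.9676$)
$\frac{80576}{-29330} + \frac{q}{-392823} = \frac{80576}{-29330} + \frac{64465}{16248 \left(-392823\right)} = 80576 \left(- \frac{1}{29330}\right) + \frac{64465}{16248} \left(- \frac{1}{392823}\right) = - \frac{40288}{14665} - \frac{64465}{6382588104} = - \frac{257142654913177}{93600654545160}$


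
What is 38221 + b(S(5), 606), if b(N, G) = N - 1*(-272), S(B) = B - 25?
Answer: 38473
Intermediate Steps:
S(B) = -25 + B
b(N, G) = 272 + N (b(N, G) = N + 272 = 272 + N)
38221 + b(S(5), 606) = 38221 + (272 + (-25 + 5)) = 38221 + (272 - 20) = 38221 + 252 = 38473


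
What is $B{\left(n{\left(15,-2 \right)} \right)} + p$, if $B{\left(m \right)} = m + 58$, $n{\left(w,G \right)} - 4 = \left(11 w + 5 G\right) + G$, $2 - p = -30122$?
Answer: $30339$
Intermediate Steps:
$p = 30124$ ($p = 2 - -30122 = 2 + 30122 = 30124$)
$n{\left(w,G \right)} = 4 + 6 G + 11 w$ ($n{\left(w,G \right)} = 4 + \left(\left(11 w + 5 G\right) + G\right) = 4 + \left(\left(5 G + 11 w\right) + G\right) = 4 + \left(6 G + 11 w\right) = 4 + 6 G + 11 w$)
$B{\left(m \right)} = 58 + m$
$B{\left(n{\left(15,-2 \right)} \right)} + p = \left(58 + \left(4 + 6 \left(-2\right) + 11 \cdot 15\right)\right) + 30124 = \left(58 + \left(4 - 12 + 165\right)\right) + 30124 = \left(58 + 157\right) + 30124 = 215 + 30124 = 30339$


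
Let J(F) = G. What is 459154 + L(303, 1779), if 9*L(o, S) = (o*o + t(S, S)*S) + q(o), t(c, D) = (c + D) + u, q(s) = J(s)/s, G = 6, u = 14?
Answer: 1068457085/909 ≈ 1.1754e+6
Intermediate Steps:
J(F) = 6
q(s) = 6/s
t(c, D) = 14 + D + c (t(c, D) = (c + D) + 14 = (D + c) + 14 = 14 + D + c)
L(o, S) = o²/9 + 2/(3*o) + S*(14 + 2*S)/9 (L(o, S) = ((o*o + (14 + S + S)*S) + 6/o)/9 = ((o² + (14 + 2*S)*S) + 6/o)/9 = ((o² + S*(14 + 2*S)) + 6/o)/9 = (o² + 6/o + S*(14 + 2*S))/9 = o²/9 + 2/(3*o) + S*(14 + 2*S)/9)
459154 + L(303, 1779) = 459154 + (⅑)*(6 + 303*(303² + 2*1779*(7 + 1779)))/303 = 459154 + (⅑)*(1/303)*(6 + 303*(91809 + 2*1779*1786)) = 459154 + (⅑)*(1/303)*(6 + 303*(91809 + 6354588)) = 459154 + (⅑)*(1/303)*(6 + 303*6446397) = 459154 + (⅑)*(1/303)*(6 + 1953258291) = 459154 + (⅑)*(1/303)*1953258297 = 459154 + 651086099/909 = 1068457085/909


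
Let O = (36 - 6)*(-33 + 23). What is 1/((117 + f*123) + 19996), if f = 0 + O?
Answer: -1/16787 ≈ -5.9570e-5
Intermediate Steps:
O = -300 (O = 30*(-10) = -300)
f = -300 (f = 0 - 300 = -300)
1/((117 + f*123) + 19996) = 1/((117 - 300*123) + 19996) = 1/((117 - 36900) + 19996) = 1/(-36783 + 19996) = 1/(-16787) = -1/16787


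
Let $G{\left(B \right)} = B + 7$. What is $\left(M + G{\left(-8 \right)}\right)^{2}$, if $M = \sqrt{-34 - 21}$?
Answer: $\left(-1 + i \sqrt{55}\right)^{2} \approx -54.0 - 14.832 i$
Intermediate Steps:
$G{\left(B \right)} = 7 + B$
$M = i \sqrt{55}$ ($M = \sqrt{-55} = i \sqrt{55} \approx 7.4162 i$)
$\left(M + G{\left(-8 \right)}\right)^{2} = \left(i \sqrt{55} + \left(7 - 8\right)\right)^{2} = \left(i \sqrt{55} - 1\right)^{2} = \left(-1 + i \sqrt{55}\right)^{2}$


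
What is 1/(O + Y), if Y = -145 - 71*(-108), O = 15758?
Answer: 1/23281 ≈ 4.2953e-5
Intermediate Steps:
Y = 7523 (Y = -145 + 7668 = 7523)
1/(O + Y) = 1/(15758 + 7523) = 1/23281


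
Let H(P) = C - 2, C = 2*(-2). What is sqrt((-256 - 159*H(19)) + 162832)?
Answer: 3*sqrt(18170) ≈ 404.39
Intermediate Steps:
C = -4
H(P) = -6 (H(P) = -4 - 2 = -6)
sqrt((-256 - 159*H(19)) + 162832) = sqrt((-256 - 159*(-6)) + 162832) = sqrt((-256 + 954) + 162832) = sqrt(698 + 162832) = sqrt(163530) = 3*sqrt(18170)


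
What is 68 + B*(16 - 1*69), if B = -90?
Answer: 4838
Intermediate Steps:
68 + B*(16 - 1*69) = 68 - 90*(16 - 1*69) = 68 - 90*(16 - 69) = 68 - 90*(-53) = 68 + 4770 = 4838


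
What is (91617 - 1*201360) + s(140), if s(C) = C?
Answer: -109603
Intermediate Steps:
(91617 - 1*201360) + s(140) = (91617 - 1*201360) + 140 = (91617 - 201360) + 140 = -109743 + 140 = -109603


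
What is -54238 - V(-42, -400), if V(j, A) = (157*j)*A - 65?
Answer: -2691773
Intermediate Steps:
V(j, A) = -65 + 157*A*j (V(j, A) = 157*A*j - 65 = -65 + 157*A*j)
-54238 - V(-42, -400) = -54238 - (-65 + 157*(-400)*(-42)) = -54238 - (-65 + 2637600) = -54238 - 1*2637535 = -54238 - 2637535 = -2691773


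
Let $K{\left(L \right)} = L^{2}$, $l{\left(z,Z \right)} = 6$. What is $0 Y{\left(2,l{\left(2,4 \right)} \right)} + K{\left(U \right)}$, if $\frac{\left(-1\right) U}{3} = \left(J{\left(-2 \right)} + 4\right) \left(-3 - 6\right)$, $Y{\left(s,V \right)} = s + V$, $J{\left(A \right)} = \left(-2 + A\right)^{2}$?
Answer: $291600$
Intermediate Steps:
$Y{\left(s,V \right)} = V + s$
$U = 540$ ($U = - 3 \left(\left(-2 - 2\right)^{2} + 4\right) \left(-3 - 6\right) = - 3 \left(\left(-4\right)^{2} + 4\right) \left(-3 - 6\right) = - 3 \left(16 + 4\right) \left(-9\right) = - 3 \cdot 20 \left(-9\right) = \left(-3\right) \left(-180\right) = 540$)
$0 Y{\left(2,l{\left(2,4 \right)} \right)} + K{\left(U \right)} = 0 \left(6 + 2\right) + 540^{2} = 0 \cdot 8 + 291600 = 0 + 291600 = 291600$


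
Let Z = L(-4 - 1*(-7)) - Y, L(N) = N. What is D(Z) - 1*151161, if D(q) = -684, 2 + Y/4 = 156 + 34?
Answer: -151845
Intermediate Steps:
Y = 752 (Y = -8 + 4*(156 + 34) = -8 + 4*190 = -8 + 760 = 752)
Z = -749 (Z = (-4 - 1*(-7)) - 1*752 = (-4 + 7) - 752 = 3 - 752 = -749)
D(Z) - 1*151161 = -684 - 1*151161 = -684 - 151161 = -151845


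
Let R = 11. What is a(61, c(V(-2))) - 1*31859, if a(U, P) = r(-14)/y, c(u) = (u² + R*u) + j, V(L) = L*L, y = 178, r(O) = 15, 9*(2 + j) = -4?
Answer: -5670887/178 ≈ -31859.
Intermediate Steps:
j = -22/9 (j = -2 + (⅑)*(-4) = -2 - 4/9 = -22/9 ≈ -2.4444)
V(L) = L²
c(u) = -22/9 + u² + 11*u (c(u) = (u² + 11*u) - 22/9 = -22/9 + u² + 11*u)
a(U, P) = 15/178
a(61, c(V(-2))) - 1*31859 = 15/178 - 1*31859 = 15/178 - 31859 = -5670887/178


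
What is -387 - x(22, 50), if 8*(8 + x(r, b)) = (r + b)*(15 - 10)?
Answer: -424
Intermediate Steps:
x(r, b) = -8 + 5*b/8 + 5*r/8 (x(r, b) = -8 + ((r + b)*(15 - 10))/8 = -8 + ((b + r)*5)/8 = -8 + (5*b + 5*r)/8 = -8 + (5*b/8 + 5*r/8) = -8 + 5*b/8 + 5*r/8)
-387 - x(22, 50) = -387 - (-8 + (5/8)*50 + (5/8)*22) = -387 - (-8 + 125/4 + 55/4) = -387 - 1*37 = -387 - 37 = -424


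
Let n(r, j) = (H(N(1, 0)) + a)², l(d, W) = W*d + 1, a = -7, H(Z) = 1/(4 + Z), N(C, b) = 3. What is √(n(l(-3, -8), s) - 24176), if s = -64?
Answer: 4*I*√73895/7 ≈ 155.33*I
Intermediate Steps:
l(d, W) = 1 + W*d
n(r, j) = 2304/49 (n(r, j) = (1/(4 + 3) - 7)² = (1/7 - 7)² = (⅐ - 7)² = (-48/7)² = 2304/49)
√(n(l(-3, -8), s) - 24176) = √(2304/49 - 24176) = √(-1182320/49) = 4*I*√73895/7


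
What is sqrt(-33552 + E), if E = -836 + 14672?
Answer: 2*I*sqrt(4929) ≈ 140.41*I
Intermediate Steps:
E = 13836
sqrt(-33552 + E) = sqrt(-33552 + 13836) = sqrt(-19716) = 2*I*sqrt(4929)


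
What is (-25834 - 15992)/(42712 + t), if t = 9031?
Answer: -41826/51743 ≈ -0.80834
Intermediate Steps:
(-25834 - 15992)/(42712 + t) = (-25834 - 15992)/(42712 + 9031) = -41826/51743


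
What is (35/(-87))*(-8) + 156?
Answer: 13852/87 ≈ 159.22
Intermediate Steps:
(35/(-87))*(-8) + 156 = (35*(-1/87))*(-8) + 156 = -35/87*(-8) + 156 = 280/87 + 156 = 13852/87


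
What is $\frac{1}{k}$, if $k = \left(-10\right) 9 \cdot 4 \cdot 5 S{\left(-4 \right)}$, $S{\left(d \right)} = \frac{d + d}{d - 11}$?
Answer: $- \frac{1}{960} \approx -0.0010417$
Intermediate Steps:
$S{\left(d \right)} = \frac{2 d}{-11 + d}$
$k = -960$ ($k = \left(-10\right) 9 \cdot 4 \cdot 5 \cdot 2 \left(-4\right) \frac{1}{-11 - 4} = \left(-90\right) 20 \cdot 2 \left(-4\right) \frac{1}{-15} = - 1800 \cdot 2 \left(-4\right) \left(- \frac{1}{15}\right) = \left(-1800\right) \frac{8}{15} = -960$)
$\frac{1}{k} = \frac{1}{-960} = - \frac{1}{960}$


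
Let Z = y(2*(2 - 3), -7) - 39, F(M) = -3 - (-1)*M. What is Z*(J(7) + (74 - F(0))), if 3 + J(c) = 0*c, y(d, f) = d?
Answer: -3034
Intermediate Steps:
F(M) = -3 + M
Z = -41 (Z = 2*(2 - 3) - 39 = 2*(-1) - 39 = -2 - 39 = -41)
J(c) = -3 (J(c) = -3 + 0*c = -3 + 0 = -3)
Z*(J(7) + (74 - F(0))) = -41*(-3 + (74 - (-3 + 0))) = -41*(-3 + (74 - 1*(-3))) = -41*(-3 + (74 + 3)) = -41*(-3 + 77) = -41*74 = -3034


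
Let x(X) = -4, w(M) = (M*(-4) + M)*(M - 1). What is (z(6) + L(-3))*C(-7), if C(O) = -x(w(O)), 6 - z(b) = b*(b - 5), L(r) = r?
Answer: -12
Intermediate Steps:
w(M) = -3*M*(-1 + M) (w(M) = (-4*M + M)*(-1 + M) = (-3*M)*(-1 + M) = -3*M*(-1 + M))
z(b) = 6 - b*(-5 + b) (z(b) = 6 - b*(b - 5) = 6 - b*(-5 + b))
C(O) = 4 (C(O) = -1*(-4) = 4)
(z(6) + L(-3))*C(-7) = ((6 - 1*6² + 5*6) - 3)*4 = ((6 - 1*36 + 30) - 3)*4 = ((6 - 36 + 30) - 3)*4 = (0 - 3)*4 = -3*4 = -12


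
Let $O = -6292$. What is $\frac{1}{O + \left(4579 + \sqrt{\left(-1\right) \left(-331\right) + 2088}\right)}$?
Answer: $- \frac{1713}{2931950} - \frac{\sqrt{2419}}{2931950} \approx -0.00060103$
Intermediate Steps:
$\frac{1}{O + \left(4579 + \sqrt{\left(-1\right) \left(-331\right) + 2088}\right)} = \frac{1}{-6292 + \left(4579 + \sqrt{\left(-1\right) \left(-331\right) + 2088}\right)} = \frac{1}{-6292 + \left(4579 + \sqrt{331 + 2088}\right)} = \frac{1}{-6292 + \left(4579 + \sqrt{2419}\right)} = \frac{1}{-1713 + \sqrt{2419}}$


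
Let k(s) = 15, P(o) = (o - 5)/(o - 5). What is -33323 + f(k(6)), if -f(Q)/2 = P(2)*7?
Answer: -33337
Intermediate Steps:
P(o) = 1 (P(o) = (-5 + o)/(-5 + o) = 1)
f(Q) = -14 (f(Q) = -2*7 = -14)
-33323 + f(k(6)) = -33323 - 14 = -33337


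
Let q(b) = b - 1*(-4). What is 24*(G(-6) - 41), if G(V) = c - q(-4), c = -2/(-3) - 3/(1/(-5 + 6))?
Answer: -1040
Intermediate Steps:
c = -7/3 (c = -2*(-⅓) - 3/(1/1) = ⅔ - 3/1 = ⅔ - 3*1 = ⅔ - 3 = -7/3 ≈ -2.3333)
q(b) = 4 + b (q(b) = b + 4 = 4 + b)
G(V) = -7/3 (G(V) = -7/3 - (4 - 4) = -7/3 - 1*0 = -7/3 + 0 = -7/3)
24*(G(-6) - 41) = 24*(-7/3 - 41) = 24*(-130/3) = -1040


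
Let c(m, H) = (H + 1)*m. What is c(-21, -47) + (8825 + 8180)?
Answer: 17971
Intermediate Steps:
c(m, H) = m*(1 + H) (c(m, H) = (1 + H)*m = m*(1 + H))
c(-21, -47) + (8825 + 8180) = -21*(1 - 47) + (8825 + 8180) = -21*(-46) + 17005 = 966 + 17005 = 17971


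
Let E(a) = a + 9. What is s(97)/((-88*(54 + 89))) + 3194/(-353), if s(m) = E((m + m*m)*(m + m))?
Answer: -691186365/4442152 ≈ -155.60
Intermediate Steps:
E(a) = 9 + a
s(m) = 9 + 2*m*(m + m²) (s(m) = 9 + (m + m*m)*(m + m) = 9 + (m + m²)*(2*m) = 9 + 2*m*(m + m²))
s(97)/((-88*(54 + 89))) + 3194/(-353) = (9 + 2*97²*(1 + 97))/((-88*(54 + 89))) + 3194/(-353) = (9 + 2*9409*98)/((-88*143)) + 3194*(-1/353) = (9 + 1844164)/(-12584) - 3194/353 = 1844173*(-1/12584) - 3194/353 = -1844173/12584 - 3194/353 = -691186365/4442152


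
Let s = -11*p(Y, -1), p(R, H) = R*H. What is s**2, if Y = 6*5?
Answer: 108900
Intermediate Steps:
Y = 30
p(R, H) = H*R
s = 330 (s = -(-11)*30 = -11*(-30) = 330)
s**2 = 330**2 = 108900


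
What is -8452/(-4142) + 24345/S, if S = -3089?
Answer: -37364381/6397319 ≈ -5.8406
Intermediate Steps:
-8452/(-4142) + 24345/S = -8452/(-4142) + 24345/(-3089) = -8452*(-1/4142) + 24345*(-1/3089) = 4226/2071 - 24345/3089 = -37364381/6397319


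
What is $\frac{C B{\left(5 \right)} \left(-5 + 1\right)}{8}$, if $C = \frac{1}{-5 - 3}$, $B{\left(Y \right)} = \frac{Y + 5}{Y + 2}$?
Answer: $\frac{5}{56} \approx 0.089286$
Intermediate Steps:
$B{\left(Y \right)} = \frac{5 + Y}{2 + Y}$
$C = - \frac{1}{8}$ ($C = \frac{1}{-8} = - \frac{1}{8} \approx -0.125$)
$\frac{C B{\left(5 \right)} \left(-5 + 1\right)}{8} = \frac{\left(- \frac{1}{8}\right) \frac{5 + 5}{2 + 5} \left(-5 + 1\right)}{8} = - \frac{\frac{1}{7} \cdot 10 \left(-4\right)}{8} \cdot \frac{1}{8} = - \frac{\frac{10}{7} \left(-4\right)}{8} \cdot \frac{1}{8} = \left(- \frac{1}{8}\right) \left(- \frac{40}{7}\right) \frac{1}{8} = \frac{5}{7} \cdot \frac{1}{8} = \frac{5}{56}$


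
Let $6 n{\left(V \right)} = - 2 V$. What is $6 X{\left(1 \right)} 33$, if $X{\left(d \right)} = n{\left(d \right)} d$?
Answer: $-66$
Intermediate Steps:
$n{\left(V \right)} = - \frac{V}{3}$ ($n{\left(V \right)} = \frac{\left(-2\right) V}{6} = - \frac{V}{3}$)
$X{\left(d \right)} = - \frac{d^{2}}{3}$ ($X{\left(d \right)} = - \frac{d}{3} d = - \frac{d^{2}}{3}$)
$6 X{\left(1 \right)} 33 = 6 \left(- \frac{1^{2}}{3}\right) 33 = 6 \left(\left(- \frac{1}{3}\right) 1\right) 33 = 6 \left(- \frac{1}{3}\right) 33 = \left(-2\right) 33 = -66$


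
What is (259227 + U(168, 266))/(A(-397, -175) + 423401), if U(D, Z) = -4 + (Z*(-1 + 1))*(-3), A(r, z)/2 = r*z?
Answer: 259223/562351 ≈ 0.46096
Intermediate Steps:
A(r, z) = 2*r*z (A(r, z) = 2*(r*z) = 2*r*z)
U(D, Z) = -4 (U(D, Z) = -4 + (Z*0)*(-3) = -4 + 0*(-3) = -4 + 0 = -4)
(259227 + U(168, 266))/(A(-397, -175) + 423401) = (259227 - 4)/(2*(-397)*(-175) + 423401) = 259223/(138950 + 423401) = 259223/562351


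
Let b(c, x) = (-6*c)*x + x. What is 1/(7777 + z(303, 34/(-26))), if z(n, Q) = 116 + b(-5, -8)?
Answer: 1/7645 ≈ 0.00013080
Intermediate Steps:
b(c, x) = x - 6*c*x (b(c, x) = -6*c*x + x = x - 6*c*x)
z(n, Q) = -132 (z(n, Q) = 116 - 8*(1 - 6*(-5)) = 116 - 8*(1 + 30) = 116 - 8*31 = 116 - 248 = -132)
1/(7777 + z(303, 34/(-26))) = 1/(7777 - 132) = 1/7645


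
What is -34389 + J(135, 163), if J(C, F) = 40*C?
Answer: -28989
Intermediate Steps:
-34389 + J(135, 163) = -34389 + 40*135 = -34389 + 5400 = -28989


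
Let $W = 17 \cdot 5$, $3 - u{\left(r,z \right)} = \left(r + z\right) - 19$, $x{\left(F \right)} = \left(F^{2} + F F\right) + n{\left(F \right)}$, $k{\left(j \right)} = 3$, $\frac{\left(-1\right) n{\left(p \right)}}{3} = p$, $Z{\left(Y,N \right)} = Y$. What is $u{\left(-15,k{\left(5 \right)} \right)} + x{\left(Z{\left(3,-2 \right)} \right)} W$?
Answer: $799$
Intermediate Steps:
$n{\left(p \right)} = - 3 p$
$x{\left(F \right)} = - 3 F + 2 F^{2}$ ($x{\left(F \right)} = \left(F^{2} + F F\right) - 3 F = \left(F^{2} + F^{2}\right) - 3 F = 2 F^{2} - 3 F = - 3 F + 2 F^{2}$)
$u{\left(r,z \right)} = 22 - r - z$ ($u{\left(r,z \right)} = 3 - \left(\left(r + z\right) - 19\right) = 3 - \left(-19 + r + z\right) = 22 - r - z$)
$W = 85$
$u{\left(-15,k{\left(5 \right)} \right)} + x{\left(Z{\left(3,-2 \right)} \right)} W = \left(22 - -15 - 3\right) + 3 \left(-3 + 2 \cdot 3\right) 85 = \left(22 + 15 - 3\right) + 3 \left(-3 + 6\right) 85 = 34 + 3 \cdot 3 \cdot 85 = 34 + 9 \cdot 85 = 34 + 765 = 799$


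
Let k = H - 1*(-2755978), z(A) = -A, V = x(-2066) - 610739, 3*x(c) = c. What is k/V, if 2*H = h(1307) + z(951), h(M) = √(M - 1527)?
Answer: -16533015/3668566 - 3*I*√55/1834283 ≈ -4.5067 - 1.2129e-5*I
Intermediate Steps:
x(c) = c/3
h(M) = √(-1527 + M)
V = -1834283/3 (V = (⅓)*(-2066) - 610739 = -2066/3 - 610739 = -1834283/3 ≈ -6.1143e+5)
H = -951/2 + I*√55 (H = (√(-1527 + 1307) - 1*951)/2 = (√(-220) - 951)/2 = (2*I*√55 - 951)/2 = (-951 + 2*I*√55)/2 = -951/2 + I*√55 ≈ -475.5 + 7.4162*I)
k = 5511005/2 + I*√55 (k = (-951/2 + I*√55) - 1*(-2755978) = (-951/2 + I*√55) + 2755978 = 5511005/2 + I*√55 ≈ 2.7555e+6 + 7.4162*I)
k/V = (5511005/2 + I*√55)/(-1834283/3) = (5511005/2 + I*√55)*(-3/1834283) = -16533015/3668566 - 3*I*√55/1834283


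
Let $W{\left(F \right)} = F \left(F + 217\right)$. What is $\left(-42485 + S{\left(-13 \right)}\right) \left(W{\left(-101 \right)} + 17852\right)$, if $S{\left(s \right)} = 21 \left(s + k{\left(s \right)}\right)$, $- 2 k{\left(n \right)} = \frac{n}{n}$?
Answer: $-262427516$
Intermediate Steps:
$k{\left(n \right)} = - \frac{1}{2}$ ($k{\left(n \right)} = - \frac{n \frac{1}{n}}{2} = \left(- \frac{1}{2}\right) 1 = - \frac{1}{2}$)
$W{\left(F \right)} = F \left(217 + F\right)$
$S{\left(s \right)} = - \frac{21}{2} + 21 s$ ($S{\left(s \right)} = 21 \left(s - \frac{1}{2}\right) = 21 \left(- \frac{1}{2} + s\right) = - \frac{21}{2} + 21 s$)
$\left(-42485 + S{\left(-13 \right)}\right) \left(W{\left(-101 \right)} + 17852\right) = \left(-42485 + \left(- \frac{21}{2} + 21 \left(-13\right)\right)\right) \left(- 101 \left(217 - 101\right) + 17852\right) = \left(-42485 - \frac{567}{2}\right) \left(\left(-101\right) 116 + 17852\right) = \left(-42485 - \frac{567}{2}\right) \left(-11716 + 17852\right) = \left(- \frac{85537}{2}\right) 6136 = -262427516$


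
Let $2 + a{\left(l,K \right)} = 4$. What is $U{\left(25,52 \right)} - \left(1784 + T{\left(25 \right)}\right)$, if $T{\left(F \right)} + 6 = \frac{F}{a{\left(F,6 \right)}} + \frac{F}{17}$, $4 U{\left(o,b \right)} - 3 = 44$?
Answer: $- \frac{121055}{68} \approx -1780.2$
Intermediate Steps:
$U{\left(o,b \right)} = \frac{47}{4}$ ($U{\left(o,b \right)} = \frac{3}{4} + \frac{1}{4} \cdot 44 = \frac{3}{4} + 11 = \frac{47}{4}$)
$a{\left(l,K \right)} = 2$ ($a{\left(l,K \right)} = -2 + 4 = 2$)
$T{\left(F \right)} = -6 + \frac{19 F}{34}$ ($T{\left(F \right)} = -6 + \left(\frac{F}{2} + \frac{F}{17}\right) = -6 + \frac{19 F}{34}$)
$U{\left(25,52 \right)} - \left(1784 + T{\left(25 \right)}\right) = \frac{47}{4} - \left(1778 + \frac{475}{34}\right) = \frac{47}{4} - \frac{60927}{34} = - \frac{121055}{68}$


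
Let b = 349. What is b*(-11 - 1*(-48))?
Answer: 12913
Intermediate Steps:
b*(-11 - 1*(-48)) = 349*(-11 - 1*(-48)) = 349*(-11 + 48) = 349*37 = 12913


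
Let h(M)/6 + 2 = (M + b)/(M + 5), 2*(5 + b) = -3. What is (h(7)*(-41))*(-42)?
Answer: -40467/2 ≈ -20234.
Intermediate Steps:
b = -13/2 (b = -5 + (½)*(-3) = -5 - 3/2 = -13/2 ≈ -6.5000)
h(M) = -12 + 6*(-13/2 + M)/(5 + M) (h(M) = -12 + 6*((M - 13/2)/(M + 5)) = -12 + 6*((-13/2 + M)/(5 + M)) = -12 + 6*(-13/2 + M)/(5 + M))
(h(7)*(-41))*(-42) = ((3*(-33 - 2*7)/(5 + 7))*(-41))*(-42) = ((3*(-33 - 14)/12)*(-41))*(-42) = ((3*(1/12)*(-47))*(-41))*(-42) = -47/4*(-41)*(-42) = (1927/4)*(-42) = -40467/2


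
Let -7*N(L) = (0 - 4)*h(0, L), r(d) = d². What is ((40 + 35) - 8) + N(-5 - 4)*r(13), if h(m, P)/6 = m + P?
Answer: -36035/7 ≈ -5147.9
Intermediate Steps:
h(m, P) = 6*P + 6*m (h(m, P) = 6*(m + P) = 6*(P + m) = 6*P + 6*m)
N(L) = 24*L/7 (N(L) = -(0 - 4)*(6*L + 6*0)/7 = -(-4)*(6*L + 0)/7 = -(-4)*6*L/7 = -(-24)*L/7 = 24*L/7)
((40 + 35) - 8) + N(-5 - 4)*r(13) = ((40 + 35) - 8) + (24*(-5 - 4)/7)*13² = (75 - 8) + ((24/7)*(-9))*169 = 67 - 216/7*169 = 67 - 36504/7 = -36035/7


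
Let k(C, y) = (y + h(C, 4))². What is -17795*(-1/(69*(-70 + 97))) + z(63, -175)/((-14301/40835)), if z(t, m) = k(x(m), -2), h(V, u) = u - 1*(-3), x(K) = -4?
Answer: -183044870/2960307 ≈ -61.833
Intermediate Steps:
h(V, u) = 3 + u (h(V, u) = u + 3 = 3 + u)
k(C, y) = (7 + y)² (k(C, y) = (y + (3 + 4))² = (y + 7)² = (7 + y)²)
z(t, m) = 25 (z(t, m) = (7 - 2)² = 5² = 25)
-17795*(-1/(69*(-70 + 97))) + z(63, -175)/((-14301/40835)) = -17795*(-1/(69*(-70 + 97))) + 25/((-14301/40835)) = -17795/((-69*27)) + 25/((-14301*1/40835)) = -17795/(-1863) + 25/(-14301/40835) = -17795*(-1/1863) + 25*(-40835/14301) = 17795/1863 - 1020875/14301 = -183044870/2960307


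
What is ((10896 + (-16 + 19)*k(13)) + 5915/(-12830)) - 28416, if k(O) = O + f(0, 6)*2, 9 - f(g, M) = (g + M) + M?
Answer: -44903617/2566 ≈ -17499.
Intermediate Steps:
f(g, M) = 9 - g - 2*M (f(g, M) = 9 - ((g + M) + M) = 9 - ((M + g) + M) = 9 - (g + 2*M) = 9 + (-g - 2*M) = 9 - g - 2*M)
k(O) = -6 + O (k(O) = O + (9 - 1*0 - 2*6)*2 = O + (9 + 0 - 12)*2 = O - 3*2 = O - 6 = -6 + O)
((10896 + (-16 + 19)*k(13)) + 5915/(-12830)) - 28416 = ((10896 + (-16 + 19)*(-6 + 13)) + 5915/(-12830)) - 28416 = ((10896 + 3*7) + 5915*(-1/12830)) - 28416 = ((10896 + 21) - 1183/2566) - 28416 = (10917 - 1183/2566) - 28416 = 28011839/2566 - 28416 = -44903617/2566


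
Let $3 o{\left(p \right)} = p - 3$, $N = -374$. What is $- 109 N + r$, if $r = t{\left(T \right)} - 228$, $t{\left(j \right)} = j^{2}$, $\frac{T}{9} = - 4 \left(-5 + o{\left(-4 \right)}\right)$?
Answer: $110234$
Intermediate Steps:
$o{\left(p \right)} = -1 + \frac{p}{3}$ ($o{\left(p \right)} = \frac{p - 3}{3} = \frac{-3 + p}{3} = -1 + \frac{p}{3}$)
$T = 264$ ($T = 9 \left(- 4 \left(-5 + \left(-1 + \frac{1}{3} \left(-4\right)\right)\right)\right) = 9 \left(- 4 \left(-5 - \frac{7}{3}\right)\right) = 9 \left(\left(-4\right) \left(- \frac{22}{3}\right)\right) = 9 \cdot \frac{88}{3} = 264$)
$r = 69468$ ($r = 264^{2} - 228 = 69696 - 228 = 69468$)
$- 109 N + r = \left(-109\right) \left(-374\right) + 69468 = 40766 + 69468 = 110234$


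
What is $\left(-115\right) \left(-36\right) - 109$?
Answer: $4031$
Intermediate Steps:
$\left(-115\right) \left(-36\right) - 109 = 4140 - 109 = 4031$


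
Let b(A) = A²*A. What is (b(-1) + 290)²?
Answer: 83521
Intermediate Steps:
b(A) = A³
(b(-1) + 290)² = ((-1)³ + 290)² = (-1 + 290)² = 289² = 83521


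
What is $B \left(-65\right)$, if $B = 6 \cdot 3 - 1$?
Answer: $-1105$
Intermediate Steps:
$B = 17$ ($B = 18 - 1 = 17$)
$B \left(-65\right) = 17 \left(-65\right) = -1105$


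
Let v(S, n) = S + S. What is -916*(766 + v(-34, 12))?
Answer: -639368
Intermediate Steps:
v(S, n) = 2*S
-916*(766 + v(-34, 12)) = -916*(766 + 2*(-34)) = -916*(766 - 68) = -916*698 = -639368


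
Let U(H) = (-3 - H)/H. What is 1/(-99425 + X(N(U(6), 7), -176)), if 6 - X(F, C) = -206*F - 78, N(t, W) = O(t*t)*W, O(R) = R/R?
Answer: -1/97899 ≈ -1.0215e-5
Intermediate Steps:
O(R) = 1
U(H) = (-3 - H)/H
N(t, W) = W (N(t, W) = 1*W = W)
X(F, C) = 84 + 206*F (X(F, C) = 6 - (-206*F - 78) = 6 - (-78 - 206*F) = 6 + (78 + 206*F) = 84 + 206*F)
1/(-99425 + X(N(U(6), 7), -176)) = 1/(-99425 + (84 + 206*7)) = 1/(-99425 + (84 + 1442)) = 1/(-99425 + 1526) = 1/(-97899) = -1/97899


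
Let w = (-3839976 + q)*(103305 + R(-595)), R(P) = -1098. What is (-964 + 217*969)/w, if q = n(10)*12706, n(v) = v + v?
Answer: -209309/366499584192 ≈ -5.7110e-7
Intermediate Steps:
n(v) = 2*v
q = 254120 (q = (2*10)*12706 = 20*12706 = 254120)
w = -366499584192 (w = (-3839976 + 254120)*(103305 - 1098) = -3585856*102207 = -366499584192)
(-964 + 217*969)/w = (-964 + 217*969)/(-366499584192) = (-964 + 210273)*(-1/366499584192) = 209309*(-1/366499584192) = -209309/366499584192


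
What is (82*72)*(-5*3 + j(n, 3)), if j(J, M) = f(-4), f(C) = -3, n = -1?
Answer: -106272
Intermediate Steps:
j(J, M) = -3
(82*72)*(-5*3 + j(n, 3)) = (82*72)*(-5*3 - 3) = 5904*(-15 - 3) = 5904*(-18) = -106272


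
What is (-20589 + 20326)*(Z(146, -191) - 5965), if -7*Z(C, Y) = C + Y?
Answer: 10969730/7 ≈ 1.5671e+6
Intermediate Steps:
Z(C, Y) = -C/7 - Y/7 (Z(C, Y) = -(C + Y)/7 = -C/7 - Y/7)
(-20589 + 20326)*(Z(146, -191) - 5965) = (-20589 + 20326)*((-⅐*146 - ⅐*(-191)) - 5965) = -263*((-146/7 + 191/7) - 5965) = -263*(45/7 - 5965) = -263*(-41710/7) = 10969730/7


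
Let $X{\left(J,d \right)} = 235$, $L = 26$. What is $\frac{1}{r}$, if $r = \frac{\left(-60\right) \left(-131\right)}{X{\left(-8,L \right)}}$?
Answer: $\frac{47}{1572} \approx 0.029898$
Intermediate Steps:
$r = \frac{1572}{47}$ ($r = \frac{\left(-60\right) \left(-131\right)}{235} = 7860 \cdot \frac{1}{235} = \frac{1572}{47} \approx 33.447$)
$\frac{1}{r} = \frac{1}{\frac{1572}{47}} = \frac{47}{1572}$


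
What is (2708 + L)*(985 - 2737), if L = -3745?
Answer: 1816824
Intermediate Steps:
(2708 + L)*(985 - 2737) = (2708 - 3745)*(985 - 2737) = -1037*(-1752) = 1816824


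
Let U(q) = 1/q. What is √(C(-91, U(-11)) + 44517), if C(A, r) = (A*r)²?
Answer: √5394838/11 ≈ 211.15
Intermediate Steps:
C(A, r) = A²*r²
√(C(-91, U(-11)) + 44517) = √((-91)²*(1/(-11))² + 44517) = √(8281*(-1/11)² + 44517) = √(8281*(1/121) + 44517) = √(8281/121 + 44517) = √(5394838/121) = √5394838/11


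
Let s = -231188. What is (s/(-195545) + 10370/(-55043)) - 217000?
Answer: -2335643507915566/10763383435 ≈ -2.1700e+5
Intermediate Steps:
(s/(-195545) + 10370/(-55043)) - 217000 = (-231188/(-195545) + 10370/(-55043)) - 217000 = (-231188*(-1/195545) + 10370*(-1/55043)) - 217000 = (231188/195545 - 10370/55043) - 217000 = 10697479434/10763383435 - 217000 = -2335643507915566/10763383435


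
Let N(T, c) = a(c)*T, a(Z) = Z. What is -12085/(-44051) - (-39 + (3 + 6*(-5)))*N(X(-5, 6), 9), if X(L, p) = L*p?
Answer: -784976735/44051 ≈ -17820.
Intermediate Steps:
N(T, c) = T*c (N(T, c) = c*T = T*c)
-12085/(-44051) - (-39 + (3 + 6*(-5)))*N(X(-5, 6), 9) = -12085/(-44051) - (-39 + (3 + 6*(-5)))*-5*6*9 = -12085*(-1/44051) - (-39 + (3 - 30))*(-30*9) = 12085/44051 - (-39 - 27)*(-270) = 12085/44051 - (-66)*(-270) = 12085/44051 - 1*17820 = 12085/44051 - 17820 = -784976735/44051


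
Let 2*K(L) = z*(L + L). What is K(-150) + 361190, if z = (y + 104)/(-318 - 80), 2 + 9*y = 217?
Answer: 215659205/597 ≈ 3.6124e+5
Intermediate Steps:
y = 215/9 (y = -2/9 + (⅑)*217 = -2/9 + 217/9 = 215/9 ≈ 23.889)
z = -1151/3582 (z = (215/9 + 104)/(-318 - 80) = (1151/9)/(-398) = (1151/9)*(-1/398) = -1151/3582 ≈ -0.32133)
K(L) = -1151*L/3582 (K(L) = (-1151*(L + L)/3582)/2 = (-1151*L/1791)/2 = -1151*L/3582)
K(-150) + 361190 = -1151/3582*(-150) + 361190 = 28775/597 + 361190 = 215659205/597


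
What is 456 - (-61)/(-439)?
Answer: 200123/439 ≈ 455.86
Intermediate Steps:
456 - (-61)/(-439) = 456 - (-61)*(-1)/439 = 456 - 1*61/439 = 456 - 61/439 = 200123/439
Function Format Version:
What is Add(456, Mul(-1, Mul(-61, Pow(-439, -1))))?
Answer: Rational(200123, 439) ≈ 455.86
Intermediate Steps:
Add(456, Mul(-1, Mul(-61, Pow(-439, -1)))) = Add(456, Mul(-1, Mul(-61, Rational(-1, 439)))) = Add(456, Mul(-1, Rational(61, 439))) = Add(456, Rational(-61, 439)) = Rational(200123, 439)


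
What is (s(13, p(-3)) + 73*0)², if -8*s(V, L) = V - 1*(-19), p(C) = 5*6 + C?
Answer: 16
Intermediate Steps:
p(C) = 30 + C
s(V, L) = -19/8 - V/8 (s(V, L) = -(V - 1*(-19))/8 = -(V + 19)/8 = -(19 + V)/8 = -19/8 - V/8)
(s(13, p(-3)) + 73*0)² = ((-19/8 - ⅛*13) + 73*0)² = ((-19/8 - 13/8) + 0)² = (-4 + 0)² = (-4)² = 16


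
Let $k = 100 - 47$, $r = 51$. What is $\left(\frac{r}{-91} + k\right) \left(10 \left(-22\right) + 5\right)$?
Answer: $- \frac{1025980}{91} \approx -11275.0$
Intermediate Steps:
$k = 53$ ($k = 100 - 47 = 53$)
$\left(\frac{r}{-91} + k\right) \left(10 \left(-22\right) + 5\right) = \left(\frac{51}{-91} + 53\right) \left(10 \left(-22\right) + 5\right) = \left(51 \left(- \frac{1}{91}\right) + 53\right) \left(-220 + 5\right) = \left(- \frac{51}{91} + 53\right) \left(-215\right) = \frac{4772}{91} \left(-215\right) = - \frac{1025980}{91}$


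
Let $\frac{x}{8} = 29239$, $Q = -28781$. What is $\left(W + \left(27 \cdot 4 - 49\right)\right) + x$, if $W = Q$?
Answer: $205190$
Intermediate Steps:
$x = 233912$ ($x = 8 \cdot 29239 = 233912$)
$W = -28781$
$\left(W + \left(27 \cdot 4 - 49\right)\right) + x = \left(-28781 + \left(27 \cdot 4 - 49\right)\right) + 233912 = \left(-28781 + \left(108 - 49\right)\right) + 233912 = \left(-28781 + 59\right) + 233912 = -28722 + 233912 = 205190$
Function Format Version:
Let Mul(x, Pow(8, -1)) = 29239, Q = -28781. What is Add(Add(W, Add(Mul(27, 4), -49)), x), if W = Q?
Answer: 205190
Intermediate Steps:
x = 233912 (x = Mul(8, 29239) = 233912)
W = -28781
Add(Add(W, Add(Mul(27, 4), -49)), x) = Add(Add(-28781, Add(Mul(27, 4), -49)), 233912) = Add(Add(-28781, Add(108, -49)), 233912) = Add(Add(-28781, 59), 233912) = Add(-28722, 233912) = 205190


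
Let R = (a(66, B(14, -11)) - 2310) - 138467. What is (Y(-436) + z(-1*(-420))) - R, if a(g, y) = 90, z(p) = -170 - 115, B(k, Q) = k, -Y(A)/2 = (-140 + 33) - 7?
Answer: 140630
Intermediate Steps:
Y(A) = 228 (Y(A) = -2*((-140 + 33) - 7) = -2*(-107 - 7) = -2*(-114) = 228)
z(p) = -285
R = -140687 (R = (90 - 2310) - 138467 = -2220 - 138467 = -140687)
(Y(-436) + z(-1*(-420))) - R = (228 - 285) - 1*(-140687) = -57 + 140687 = 140630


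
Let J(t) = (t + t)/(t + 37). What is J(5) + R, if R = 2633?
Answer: 55298/21 ≈ 2633.2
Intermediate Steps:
J(t) = 2*t/(37 + t) (J(t) = (2*t)/(37 + t) = 2*t/(37 + t))
J(5) + R = 2*5/(37 + 5) + 2633 = 2*5/42 + 2633 = 2*5*(1/42) + 2633 = 5/21 + 2633 = 55298/21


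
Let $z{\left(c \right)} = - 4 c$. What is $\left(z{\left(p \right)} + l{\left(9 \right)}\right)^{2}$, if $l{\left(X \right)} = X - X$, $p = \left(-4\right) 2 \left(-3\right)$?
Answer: $9216$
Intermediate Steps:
$p = 24$ ($p = \left(-8\right) \left(-3\right) = 24$)
$l{\left(X \right)} = 0$
$\left(z{\left(p \right)} + l{\left(9 \right)}\right)^{2} = \left(\left(-4\right) 24 + 0\right)^{2} = \left(-96 + 0\right)^{2} = \left(-96\right)^{2} = 9216$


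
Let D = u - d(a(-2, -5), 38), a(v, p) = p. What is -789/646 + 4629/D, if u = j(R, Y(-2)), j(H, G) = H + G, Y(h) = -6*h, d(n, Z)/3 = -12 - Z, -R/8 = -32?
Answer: 35007/3553 ≈ 9.8528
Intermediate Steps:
R = 256 (R = -8*(-32) = 256)
d(n, Z) = -36 - 3*Z (d(n, Z) = 3*(-12 - Z) = -36 - 3*Z)
j(H, G) = G + H
u = 268 (u = -6*(-2) + 256 = 12 + 256 = 268)
D = 418 (D = 268 - (-36 - 3*38) = 268 - (-36 - 114) = 268 - 1*(-150) = 268 + 150 = 418)
-789/646 + 4629/D = -789/646 + 4629/418 = 35007/3553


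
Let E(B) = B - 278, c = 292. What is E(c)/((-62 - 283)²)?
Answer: 14/119025 ≈ 0.00011762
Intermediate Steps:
E(B) = -278 + B
E(c)/((-62 - 283)²) = (-278 + 292)/((-62 - 283)²) = 14/((-345)²) = 14/119025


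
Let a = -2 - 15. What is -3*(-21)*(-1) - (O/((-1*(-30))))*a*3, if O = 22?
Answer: -128/5 ≈ -25.600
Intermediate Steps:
a = -17
-3*(-21)*(-1) - (O/((-1*(-30))))*a*3 = -3*(-21)*(-1) - (22/((-1*(-30))))*(-17)*3 = 63*(-1) - (22/30)*(-17)*3 = -63 - (22*(1/30))*(-17)*3 = -63 - (11/15)*(-17)*3 = -63 - (-187)*3/15 = -63 - 1*(-187/5) = -63 + 187/5 = -128/5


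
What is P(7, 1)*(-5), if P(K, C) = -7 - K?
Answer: 70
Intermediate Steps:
P(7, 1)*(-5) = (-7 - 1*7)*(-5) = (-7 - 7)*(-5) = -14*(-5) = 70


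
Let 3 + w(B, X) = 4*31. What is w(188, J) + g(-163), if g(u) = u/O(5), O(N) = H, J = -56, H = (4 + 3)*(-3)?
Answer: 2704/21 ≈ 128.76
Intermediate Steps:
H = -21 (H = 7*(-3) = -21)
O(N) = -21
w(B, X) = 121 (w(B, X) = -3 + 4*31 = -3 + 124 = 121)
g(u) = -u/21 (g(u) = u/(-21) = u*(-1/21) = -u/21)
w(188, J) + g(-163) = 121 - 1/21*(-163) = 121 + 163/21 = 2704/21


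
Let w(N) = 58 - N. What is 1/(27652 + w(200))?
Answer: 1/27510 ≈ 3.6350e-5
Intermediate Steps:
1/(27652 + w(200)) = 1/(27652 + (58 - 1*200)) = 1/(27652 + (58 - 200)) = 1/(27652 - 142) = 1/27510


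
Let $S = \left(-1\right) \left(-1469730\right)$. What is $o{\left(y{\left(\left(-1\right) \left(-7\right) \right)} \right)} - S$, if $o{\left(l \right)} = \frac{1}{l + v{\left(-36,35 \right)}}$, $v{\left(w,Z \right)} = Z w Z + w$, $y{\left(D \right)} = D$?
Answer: $- \frac{64857715171}{44129} \approx -1.4697 \cdot 10^{6}$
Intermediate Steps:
$S = 1469730$
$v{\left(w,Z \right)} = w + w Z^{2}$ ($v{\left(w,Z \right)} = w Z^{2} + w = w + w Z^{2}$)
$o{\left(l \right)} = \frac{1}{-44136 + l}$ ($o{\left(l \right)} = \frac{1}{l - 36 \left(1 + 35^{2}\right)} = \frac{1}{l - 36 \left(1 + 1225\right)} = \frac{1}{l - 44136} = \frac{1}{-44136 + l}$)
$o{\left(y{\left(\left(-1\right) \left(-7\right) \right)} \right)} - S = \frac{1}{-44136 - -7} - 1469730 = \frac{1}{-44136 + 7} - 1469730 = \frac{1}{-44129} - 1469730 = - \frac{1}{44129} - 1469730 = - \frac{64857715171}{44129}$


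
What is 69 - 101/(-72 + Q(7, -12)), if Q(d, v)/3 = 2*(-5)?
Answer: 7139/102 ≈ 69.990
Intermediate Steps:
Q(d, v) = -30 (Q(d, v) = 3*(2*(-5)) = 3*(-10) = -30)
69 - 101/(-72 + Q(7, -12)) = 69 - 101/(-72 - 30) = 69 - 101/(-102) = 69 - 1/102*(-101) = 69 + 101/102 = 7139/102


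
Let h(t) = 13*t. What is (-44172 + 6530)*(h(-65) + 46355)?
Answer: -1713087420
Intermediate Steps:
(-44172 + 6530)*(h(-65) + 46355) = (-44172 + 6530)*(13*(-65) + 46355) = -37642*(-845 + 46355) = -37642*45510 = -1713087420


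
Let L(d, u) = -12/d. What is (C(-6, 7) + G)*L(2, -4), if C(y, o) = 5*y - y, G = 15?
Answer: 54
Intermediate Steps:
C(y, o) = 4*y
(C(-6, 7) + G)*L(2, -4) = (4*(-6) + 15)*(-12/2) = (-24 + 15)*(-12*½) = -9*(-6) = 54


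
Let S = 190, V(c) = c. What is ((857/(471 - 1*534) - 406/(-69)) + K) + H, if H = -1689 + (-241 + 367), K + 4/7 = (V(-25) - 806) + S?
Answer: -3205609/1449 ≈ -2212.3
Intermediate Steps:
K = -4491/7 (K = -4/7 + ((-25 - 806) + 190) = -4/7 + (-831 + 190) = -4/7 - 641 = -4491/7 ≈ -641.57)
H = -1563 (H = -1689 + 126 = -1563)
((857/(471 - 1*534) - 406/(-69)) + K) + H = ((857/(471 - 1*534) - 406/(-69)) - 4491/7) - 1563 = ((857/(471 - 534) - 406*(-1/69)) - 4491/7) - 1563 = ((857/(-63) + 406/69) - 4491/7) - 1563 = ((857*(-1/63) + 406/69) - 4491/7) - 1563 = ((-857/63 + 406/69) - 4491/7) - 1563 = (-11185/1449 - 4491/7) - 1563 = -940822/1449 - 1563 = -3205609/1449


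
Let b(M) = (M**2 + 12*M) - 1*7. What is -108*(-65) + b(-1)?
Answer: 7002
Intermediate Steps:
b(M) = -7 + M**2 + 12*M (b(M) = (M**2 + 12*M) - 7 = -7 + M**2 + 12*M)
-108*(-65) + b(-1) = -108*(-65) + (-7 + (-1)**2 + 12*(-1)) = 7020 + (-7 + 1 - 12) = 7020 - 18 = 7002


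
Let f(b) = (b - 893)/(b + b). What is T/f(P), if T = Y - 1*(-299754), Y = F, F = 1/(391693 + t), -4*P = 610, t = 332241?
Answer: 66185644232285/756872997 ≈ 87446.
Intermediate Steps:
P = -305/2 (P = -1/4*610 = -305/2 ≈ -152.50)
F = 1/723934 (F = 1/(391693 + 332241) = 1/723934 ≈ 1.3813e-6)
f(b) = (-893 + b)/(2*b) (f(b) = (-893 + b)/((2*b)) = (-893 + b)*(1/(2*b)) = (-893 + b)/(2*b))
Y = 1/723934 ≈ 1.3813e-6
T = 217002112237/723934 (T = 1/723934 - 1*(-299754) = 1/723934 + 299754 = 217002112237/723934 ≈ 2.9975e+5)
T/f(P) = 217002112237/(723934*(((-893 - 305/2)/(2*(-305/2))))) = 217002112237/(723934*(((1/2)*(-2/305)*(-2091/2)))) = 217002112237/(723934*(2091/610)) = (217002112237/723934)*(610/2091) = 66185644232285/756872997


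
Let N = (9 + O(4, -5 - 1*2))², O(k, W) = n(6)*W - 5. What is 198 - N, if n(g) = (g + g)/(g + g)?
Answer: 189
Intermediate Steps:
n(g) = 1 (n(g) = (2*g)/((2*g)) = (2*g)*(1/(2*g)) = 1)
O(k, W) = -5 + W (O(k, W) = 1*W - 5 = W - 5 = -5 + W)
N = 9 (N = (9 + (-5 + (-5 - 1*2)))² = (9 + (-5 + (-5 - 2)))² = (9 + (-5 - 7))² = (9 - 12)² = (-3)² = 9)
198 - N = 198 - 1*9 = 198 - 9 = 189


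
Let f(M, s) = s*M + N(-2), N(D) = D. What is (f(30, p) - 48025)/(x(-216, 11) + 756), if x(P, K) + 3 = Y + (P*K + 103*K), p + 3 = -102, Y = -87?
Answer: 51177/577 ≈ 88.695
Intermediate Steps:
p = -105 (p = -3 - 102 = -105)
f(M, s) = -2 + M*s (f(M, s) = s*M - 2 = M*s - 2 = -2 + M*s)
x(P, K) = -90 + 103*K + K*P (x(P, K) = -3 + (-87 + (P*K + 103*K)) = -3 + (-87 + (K*P + 103*K)) = -3 + (-87 + (103*K + K*P)) = -3 + (-87 + 103*K + K*P) = -90 + 103*K + K*P)
(f(30, p) - 48025)/(x(-216, 11) + 756) = ((-2 + 30*(-105)) - 48025)/((-90 + 103*11 + 11*(-216)) + 756) = ((-2 - 3150) - 48025)/((-90 + 1133 - 2376) + 756) = (-3152 - 48025)/(-1333 + 756) = -51177/(-577) = -51177*(-1/577) = 51177/577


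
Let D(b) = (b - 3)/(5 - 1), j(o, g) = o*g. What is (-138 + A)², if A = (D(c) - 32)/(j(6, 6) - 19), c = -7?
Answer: 22667121/1156 ≈ 19608.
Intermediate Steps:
j(o, g) = g*o
D(b) = -¾ + b/4 (D(b) = (-3 + b)/4 = (-3 + b)*(¼) = -¾ + b/4)
A = -69/34 (A = ((-¾ + (¼)*(-7)) - 32)/(6*6 - 19) = ((-¾ - 7/4) - 32)/(36 - 19) = (-5/2 - 32)/17 = -69/2*1/17 = -69/34 ≈ -2.0294)
(-138 + A)² = (-138 - 69/34)² = (-4761/34)² = 22667121/1156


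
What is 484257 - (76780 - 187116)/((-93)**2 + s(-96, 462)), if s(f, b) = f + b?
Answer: 4365687191/9015 ≈ 4.8427e+5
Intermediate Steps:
s(f, b) = b + f
484257 - (76780 - 187116)/((-93)**2 + s(-96, 462)) = 484257 - (76780 - 187116)/((-93)**2 + (462 - 96)) = 484257 - (-110336)/(8649 + 366) = 484257 - (-110336)/9015 = 484257 - 1*(-110336/9015) = 484257 + 110336/9015 = 4365687191/9015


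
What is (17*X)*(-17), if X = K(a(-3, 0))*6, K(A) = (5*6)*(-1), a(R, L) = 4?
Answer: 52020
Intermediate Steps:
K(A) = -30 (K(A) = 30*(-1) = -30)
X = -180 (X = -30*6 = -180)
(17*X)*(-17) = (17*(-180))*(-17) = -3060*(-17) = 52020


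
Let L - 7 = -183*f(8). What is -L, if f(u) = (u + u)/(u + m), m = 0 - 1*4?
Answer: 725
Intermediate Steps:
m = -4 (m = 0 - 4 = -4)
f(u) = 2*u/(-4 + u) (f(u) = (u + u)/(u - 4) = (2*u)/(-4 + u) = 2*u/(-4 + u))
L = -725 (L = 7 - 366*8/(-4 + 8) = 7 - 366*8/4 = 7 - 183*4 = 7 - 732 = -725)
-L = -1*(-725) = 725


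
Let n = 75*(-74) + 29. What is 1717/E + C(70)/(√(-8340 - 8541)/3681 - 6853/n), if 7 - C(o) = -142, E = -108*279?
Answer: 383430552540575928539/3198312099431615340 - 5572708487943*I*√16881/212286744950990 ≈ 119.89 - 3.4107*I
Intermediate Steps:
E = -30132
C(o) = 149 (C(o) = 7 - 1*(-142) = 7 + 142 = 149)
n = -5521 (n = -5550 + 29 = -5521)
1717/E + C(70)/(√(-8340 - 8541)/3681 - 6853/n) = 1717/(-30132) + 149/(√(-8340 - 8541)/3681 - 6853/(-5521)) = 1717*(-1/30132) + 149/(√(-16881)*(1/3681) - 6853*(-1/5521)) = -1717/30132 + 149/((I*√16881)*(1/3681) + 6853/5521) = -1717/30132 + 149/(I*√16881/3681 + 6853/5521) = -1717/30132 + 149/(6853/5521 + I*√16881/3681)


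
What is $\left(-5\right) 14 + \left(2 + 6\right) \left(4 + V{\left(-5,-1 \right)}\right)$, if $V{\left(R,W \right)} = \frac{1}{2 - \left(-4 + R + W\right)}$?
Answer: $- \frac{112}{3} \approx -37.333$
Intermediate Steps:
$V{\left(R,W \right)} = \frac{1}{6 - R - W}$ ($V{\left(R,W \right)} = \frac{1}{2 - \left(-4 + R + W\right)} = \frac{1}{6 - R - W}$)
$\left(-5\right) 14 + \left(2 + 6\right) \left(4 + V{\left(-5,-1 \right)}\right) = \left(-5\right) 14 + \left(2 + 6\right) \left(4 - \frac{1}{-6 - 5 - 1}\right) = -70 + 8 \left(4 - \frac{1}{-12}\right) = -70 + 8 \left(4 - - \frac{1}{12}\right) = -70 + 8 \left(4 + \frac{1}{12}\right) = -70 + 8 \cdot \frac{49}{12} = -70 + \frac{98}{3} = - \frac{112}{3}$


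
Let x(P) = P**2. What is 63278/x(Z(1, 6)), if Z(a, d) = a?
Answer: 63278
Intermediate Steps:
63278/x(Z(1, 6)) = 63278/(1**2) = 63278/1 = 63278*1 = 63278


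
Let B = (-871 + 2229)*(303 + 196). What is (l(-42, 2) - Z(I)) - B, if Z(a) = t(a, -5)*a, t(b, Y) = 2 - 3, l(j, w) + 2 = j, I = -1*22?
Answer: -677708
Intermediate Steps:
I = -22
l(j, w) = -2 + j
t(b, Y) = -1
Z(a) = -a
B = 677642 (B = 1358*499 = 677642)
(l(-42, 2) - Z(I)) - B = ((-2 - 42) - (-1)*(-22)) - 1*677642 = (-44 - 1*22) - 677642 = (-44 - 22) - 677642 = -66 - 677642 = -677708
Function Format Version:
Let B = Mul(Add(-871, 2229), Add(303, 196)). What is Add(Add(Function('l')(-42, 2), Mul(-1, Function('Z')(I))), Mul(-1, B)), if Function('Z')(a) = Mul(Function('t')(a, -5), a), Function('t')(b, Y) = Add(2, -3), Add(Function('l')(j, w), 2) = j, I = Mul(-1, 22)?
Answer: -677708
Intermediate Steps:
I = -22
Function('l')(j, w) = Add(-2, j)
Function('t')(b, Y) = -1
Function('Z')(a) = Mul(-1, a)
B = 677642 (B = Mul(1358, 499) = 677642)
Add(Add(Function('l')(-42, 2), Mul(-1, Function('Z')(I))), Mul(-1, B)) = Add(Add(Add(-2, -42), Mul(-1, Mul(-1, -22))), Mul(-1, 677642)) = Add(Add(-44, Mul(-1, 22)), -677642) = Add(Add(-44, -22), -677642) = Add(-66, -677642) = -677708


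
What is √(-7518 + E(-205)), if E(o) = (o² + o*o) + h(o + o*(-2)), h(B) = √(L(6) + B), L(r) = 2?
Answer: √(76532 + 3*√23) ≈ 276.67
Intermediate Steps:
h(B) = √(2 + B)
E(o) = √(2 - o) + 2*o² (E(o) = (o² + o*o) + √(2 + (o + o*(-2))) = (o² + o²) + √(2 + (o - 2*o)) = 2*o² + √(2 - o) = √(2 - o) + 2*o²)
√(-7518 + E(-205)) = √(-7518 + (√(2 - 1*(-205)) + 2*(-205)²)) = √(-7518 + (√(2 + 205) + 2*42025)) = √(-7518 + (√207 + 84050)) = √(-7518 + (3*√23 + 84050)) = √(-7518 + (84050 + 3*√23)) = √(76532 + 3*√23)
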